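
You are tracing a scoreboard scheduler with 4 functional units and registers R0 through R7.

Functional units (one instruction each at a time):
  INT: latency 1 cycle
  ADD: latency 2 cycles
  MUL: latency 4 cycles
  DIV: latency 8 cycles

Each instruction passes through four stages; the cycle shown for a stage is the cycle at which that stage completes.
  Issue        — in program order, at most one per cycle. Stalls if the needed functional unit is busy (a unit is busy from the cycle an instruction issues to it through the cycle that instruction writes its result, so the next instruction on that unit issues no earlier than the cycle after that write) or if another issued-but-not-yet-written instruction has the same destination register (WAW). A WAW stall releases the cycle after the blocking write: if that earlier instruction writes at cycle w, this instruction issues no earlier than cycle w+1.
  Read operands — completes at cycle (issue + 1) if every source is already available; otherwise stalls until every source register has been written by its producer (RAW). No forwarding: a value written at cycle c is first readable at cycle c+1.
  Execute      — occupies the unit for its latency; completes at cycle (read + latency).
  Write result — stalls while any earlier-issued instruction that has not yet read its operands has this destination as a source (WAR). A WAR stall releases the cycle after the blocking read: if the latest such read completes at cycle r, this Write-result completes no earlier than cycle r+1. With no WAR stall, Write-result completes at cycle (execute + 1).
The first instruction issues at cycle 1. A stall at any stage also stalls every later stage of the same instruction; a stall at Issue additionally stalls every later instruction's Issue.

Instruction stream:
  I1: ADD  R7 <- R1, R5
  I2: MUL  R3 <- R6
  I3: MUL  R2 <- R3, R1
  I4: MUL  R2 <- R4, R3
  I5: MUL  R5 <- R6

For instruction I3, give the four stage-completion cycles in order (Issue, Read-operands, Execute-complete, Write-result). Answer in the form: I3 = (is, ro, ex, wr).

I3 = (9, 10, 14, 15)

[1] issue I1 (ADD)
[2] I1 read-ops, issue I2 (MUL)
[3] I2 read-ops
[4] I1 finished on ADD
[5] I1→R7
[7] I2 finished on MUL
[8] I2→R3
[9] issue I3 (MUL)
[10] I3 read-ops
[14] I3 finished on MUL
[15] I3→R2
[16] issue I4 (MUL)
[17] I4 read-ops
[21] I4 finished on MUL
[22] I4→R2
[23] issue I5 (MUL)
[24] I5 read-ops
[28] I5 finished on MUL
[29] I5→R5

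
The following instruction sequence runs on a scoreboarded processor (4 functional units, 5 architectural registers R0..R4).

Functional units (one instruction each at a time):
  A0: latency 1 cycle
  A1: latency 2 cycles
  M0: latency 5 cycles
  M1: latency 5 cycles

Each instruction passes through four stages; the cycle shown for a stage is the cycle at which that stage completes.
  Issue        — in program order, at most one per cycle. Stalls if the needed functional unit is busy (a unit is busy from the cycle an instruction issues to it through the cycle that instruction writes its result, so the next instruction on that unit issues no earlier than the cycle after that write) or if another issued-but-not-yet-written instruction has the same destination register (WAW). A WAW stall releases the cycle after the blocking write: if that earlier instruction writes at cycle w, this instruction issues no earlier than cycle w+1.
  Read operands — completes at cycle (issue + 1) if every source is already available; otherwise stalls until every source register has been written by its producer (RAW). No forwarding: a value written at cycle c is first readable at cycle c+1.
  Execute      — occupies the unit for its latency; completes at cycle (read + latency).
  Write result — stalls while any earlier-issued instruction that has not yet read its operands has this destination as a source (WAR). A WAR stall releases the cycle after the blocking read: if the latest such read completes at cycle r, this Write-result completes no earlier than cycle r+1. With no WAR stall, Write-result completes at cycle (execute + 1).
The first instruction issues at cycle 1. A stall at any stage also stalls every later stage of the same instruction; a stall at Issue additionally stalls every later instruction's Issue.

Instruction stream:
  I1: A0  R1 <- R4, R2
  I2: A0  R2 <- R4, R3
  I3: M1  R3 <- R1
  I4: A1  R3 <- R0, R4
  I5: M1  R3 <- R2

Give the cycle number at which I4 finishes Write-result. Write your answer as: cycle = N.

cycle = 18

I1 -> (1, 2, 3, 4)
I2 -> (5, 6, 7, 8)  // struct: A0 busy until I1 writes@4
I3 -> (6, 7, 12, 13)
I4 -> (14, 15, 17, 18)  // WAW R3: wait I3 write@13
I5 -> (19, 20, 25, 26)  // WAW R3: wait I4 write@18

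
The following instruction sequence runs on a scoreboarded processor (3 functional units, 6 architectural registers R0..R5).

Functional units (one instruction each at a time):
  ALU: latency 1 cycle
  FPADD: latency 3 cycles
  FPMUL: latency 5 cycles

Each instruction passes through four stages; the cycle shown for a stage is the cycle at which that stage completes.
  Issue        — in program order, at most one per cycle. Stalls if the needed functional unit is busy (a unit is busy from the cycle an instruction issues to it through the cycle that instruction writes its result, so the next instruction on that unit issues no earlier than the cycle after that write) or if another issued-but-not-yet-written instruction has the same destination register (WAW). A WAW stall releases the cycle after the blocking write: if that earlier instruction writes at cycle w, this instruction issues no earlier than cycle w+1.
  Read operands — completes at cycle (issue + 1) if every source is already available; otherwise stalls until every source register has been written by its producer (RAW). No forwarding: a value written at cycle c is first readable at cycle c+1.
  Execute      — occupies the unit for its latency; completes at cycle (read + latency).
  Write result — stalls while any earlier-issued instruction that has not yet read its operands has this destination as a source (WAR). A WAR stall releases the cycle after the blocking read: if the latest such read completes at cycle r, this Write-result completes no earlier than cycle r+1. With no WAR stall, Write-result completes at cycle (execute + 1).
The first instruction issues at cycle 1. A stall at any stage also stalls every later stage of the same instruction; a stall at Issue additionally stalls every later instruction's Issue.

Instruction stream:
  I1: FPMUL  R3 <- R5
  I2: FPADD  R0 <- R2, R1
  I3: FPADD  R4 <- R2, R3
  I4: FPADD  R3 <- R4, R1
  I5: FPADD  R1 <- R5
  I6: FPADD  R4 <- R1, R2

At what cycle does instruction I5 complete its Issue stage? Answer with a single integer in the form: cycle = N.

cycle = 20

c1: I1 issues→FPMUL
c2: I1 reads, I2 issues→FPADD
c3: I2 reads
c6: I2 exec-done
c7: I1 exec-done, I2 writes R0
c8: I1 writes R3, I3 issues→FPADD
c9: I3 reads
c12: I3 exec-done
c13: I3 writes R4
c14: I4 issues→FPADD
c15: I4 reads
c18: I4 exec-done
c19: I4 writes R3
c20: I5 issues→FPADD
c21: I5 reads
c24: I5 exec-done
c25: I5 writes R1
c26: I6 issues→FPADD
c27: I6 reads
c30: I6 exec-done
c31: I6 writes R4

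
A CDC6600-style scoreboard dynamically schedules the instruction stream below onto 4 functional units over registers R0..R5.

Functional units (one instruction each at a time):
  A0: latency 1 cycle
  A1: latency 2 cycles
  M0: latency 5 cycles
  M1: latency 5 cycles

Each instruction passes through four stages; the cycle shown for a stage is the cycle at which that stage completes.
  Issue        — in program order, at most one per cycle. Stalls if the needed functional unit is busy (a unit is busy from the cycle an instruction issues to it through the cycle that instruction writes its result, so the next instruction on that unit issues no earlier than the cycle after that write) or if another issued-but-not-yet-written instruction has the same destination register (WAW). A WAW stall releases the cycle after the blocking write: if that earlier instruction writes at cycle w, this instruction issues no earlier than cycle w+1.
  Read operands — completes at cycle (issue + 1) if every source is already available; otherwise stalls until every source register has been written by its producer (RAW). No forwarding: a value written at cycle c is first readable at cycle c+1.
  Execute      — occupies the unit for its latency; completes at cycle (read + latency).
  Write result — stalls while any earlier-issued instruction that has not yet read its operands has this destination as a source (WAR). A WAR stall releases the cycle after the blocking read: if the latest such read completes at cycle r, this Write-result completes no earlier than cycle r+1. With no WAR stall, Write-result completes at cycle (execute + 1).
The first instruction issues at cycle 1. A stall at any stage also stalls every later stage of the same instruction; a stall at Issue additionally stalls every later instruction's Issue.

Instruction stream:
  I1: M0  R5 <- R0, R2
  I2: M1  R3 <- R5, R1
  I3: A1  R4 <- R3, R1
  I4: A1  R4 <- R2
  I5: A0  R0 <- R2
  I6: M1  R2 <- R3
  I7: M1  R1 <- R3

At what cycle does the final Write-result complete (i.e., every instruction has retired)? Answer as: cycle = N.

c1: I1 dispatched to M0
c2: I1 operands ready | I2 dispatched to M1
c3: I3 dispatched to A1
c7: I1 complete
c8: R5←I1
c9: I2 operands ready
c14: I2 complete
c15: R3←I2
c16: I3 operands ready
c18: I3 complete
c19: R4←I3
c20: I4 dispatched to A1
c21: I4 operands ready | I5 dispatched to A0
c22: I5 operands ready | I6 dispatched to M1
c23: I4 complete | I5 complete | I6 operands ready
c24: R4←I4 | R0←I5
c28: I6 complete
c29: R2←I6
c30: I7 dispatched to M1
c31: I7 operands ready
c36: I7 complete
c37: R1←I7

cycle = 37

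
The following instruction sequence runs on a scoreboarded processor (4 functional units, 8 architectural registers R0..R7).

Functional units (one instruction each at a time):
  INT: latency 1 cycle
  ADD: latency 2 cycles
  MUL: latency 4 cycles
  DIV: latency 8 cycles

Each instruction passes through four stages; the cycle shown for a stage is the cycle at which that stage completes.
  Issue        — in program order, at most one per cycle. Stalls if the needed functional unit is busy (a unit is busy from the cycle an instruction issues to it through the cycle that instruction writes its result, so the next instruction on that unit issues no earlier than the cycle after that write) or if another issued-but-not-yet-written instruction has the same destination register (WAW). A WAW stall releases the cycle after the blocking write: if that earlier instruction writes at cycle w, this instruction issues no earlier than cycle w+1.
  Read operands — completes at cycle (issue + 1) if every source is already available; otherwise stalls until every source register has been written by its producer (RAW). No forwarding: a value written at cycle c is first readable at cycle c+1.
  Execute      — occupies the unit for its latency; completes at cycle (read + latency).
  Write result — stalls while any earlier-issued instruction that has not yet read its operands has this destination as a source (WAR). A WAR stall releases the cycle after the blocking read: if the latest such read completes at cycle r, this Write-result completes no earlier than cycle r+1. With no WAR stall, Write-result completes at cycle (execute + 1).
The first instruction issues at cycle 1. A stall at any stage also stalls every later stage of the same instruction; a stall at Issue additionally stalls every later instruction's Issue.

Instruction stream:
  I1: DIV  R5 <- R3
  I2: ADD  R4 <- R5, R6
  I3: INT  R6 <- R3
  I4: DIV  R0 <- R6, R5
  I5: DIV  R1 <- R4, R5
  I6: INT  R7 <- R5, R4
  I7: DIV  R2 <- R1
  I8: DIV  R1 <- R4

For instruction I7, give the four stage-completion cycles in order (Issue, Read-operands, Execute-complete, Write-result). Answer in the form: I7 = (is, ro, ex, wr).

I7 = (35, 36, 44, 45)

[1] issue I1 (DIV)
[2] I1 read-ops · issue I2 (ADD)
[3] issue I3 (INT)
[4] I3 read-ops
[5] I3 finished on INT
[10] I1 finished on DIV
[11] I1→R5
[12] I2 read-ops · issue I4 (DIV)
[13] I3→R6
[14] I2 finished on ADD · I4 read-ops
[15] I2→R4
[22] I4 finished on DIV
[23] I4→R0
[24] issue I5 (DIV)
[25] I5 read-ops · issue I6 (INT)
[26] I6 read-ops
[27] I6 finished on INT
[28] I6→R7
[33] I5 finished on DIV
[34] I5→R1
[35] issue I7 (DIV)
[36] I7 read-ops
[44] I7 finished on DIV
[45] I7→R2
[46] issue I8 (DIV)
[47] I8 read-ops
[55] I8 finished on DIV
[56] I8→R1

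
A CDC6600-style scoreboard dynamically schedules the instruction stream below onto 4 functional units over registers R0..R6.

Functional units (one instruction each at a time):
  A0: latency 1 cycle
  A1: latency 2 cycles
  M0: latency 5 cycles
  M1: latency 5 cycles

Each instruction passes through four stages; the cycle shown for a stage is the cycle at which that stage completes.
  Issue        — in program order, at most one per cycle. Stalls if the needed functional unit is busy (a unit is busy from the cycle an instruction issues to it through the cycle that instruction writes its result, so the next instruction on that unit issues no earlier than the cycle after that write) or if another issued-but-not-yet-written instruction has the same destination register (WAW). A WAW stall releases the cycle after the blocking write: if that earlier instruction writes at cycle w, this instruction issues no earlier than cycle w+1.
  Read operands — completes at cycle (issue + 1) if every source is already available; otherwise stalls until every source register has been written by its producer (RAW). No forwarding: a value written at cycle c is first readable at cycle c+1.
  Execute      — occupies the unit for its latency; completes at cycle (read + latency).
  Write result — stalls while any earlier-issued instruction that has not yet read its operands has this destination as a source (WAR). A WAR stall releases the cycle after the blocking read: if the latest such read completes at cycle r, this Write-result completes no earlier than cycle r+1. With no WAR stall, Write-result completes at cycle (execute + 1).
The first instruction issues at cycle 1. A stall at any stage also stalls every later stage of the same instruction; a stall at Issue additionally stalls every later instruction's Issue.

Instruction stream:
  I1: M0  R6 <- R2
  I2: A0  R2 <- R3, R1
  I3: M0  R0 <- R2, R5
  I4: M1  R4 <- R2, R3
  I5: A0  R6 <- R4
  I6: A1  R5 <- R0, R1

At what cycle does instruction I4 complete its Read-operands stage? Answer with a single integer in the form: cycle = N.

c1: I1→M0
c2: I1 RO · I2→A0
c3: I2 RO
c4: I2 EX
c5: I2 WR R2
c7: I1 EX
c8: I1 WR R6
c9: I3→M0
c10: I3 RO · I4→M1
c11: I4 RO · I5→A0
c12: I6→A1
c15: I3 EX
c16: I3 WR R0 · I4 EX
c17: I4 WR R4 · I6 RO
c18: I5 RO
c19: I5 EX · I6 EX
c20: I5 WR R6 · I6 WR R5

cycle = 11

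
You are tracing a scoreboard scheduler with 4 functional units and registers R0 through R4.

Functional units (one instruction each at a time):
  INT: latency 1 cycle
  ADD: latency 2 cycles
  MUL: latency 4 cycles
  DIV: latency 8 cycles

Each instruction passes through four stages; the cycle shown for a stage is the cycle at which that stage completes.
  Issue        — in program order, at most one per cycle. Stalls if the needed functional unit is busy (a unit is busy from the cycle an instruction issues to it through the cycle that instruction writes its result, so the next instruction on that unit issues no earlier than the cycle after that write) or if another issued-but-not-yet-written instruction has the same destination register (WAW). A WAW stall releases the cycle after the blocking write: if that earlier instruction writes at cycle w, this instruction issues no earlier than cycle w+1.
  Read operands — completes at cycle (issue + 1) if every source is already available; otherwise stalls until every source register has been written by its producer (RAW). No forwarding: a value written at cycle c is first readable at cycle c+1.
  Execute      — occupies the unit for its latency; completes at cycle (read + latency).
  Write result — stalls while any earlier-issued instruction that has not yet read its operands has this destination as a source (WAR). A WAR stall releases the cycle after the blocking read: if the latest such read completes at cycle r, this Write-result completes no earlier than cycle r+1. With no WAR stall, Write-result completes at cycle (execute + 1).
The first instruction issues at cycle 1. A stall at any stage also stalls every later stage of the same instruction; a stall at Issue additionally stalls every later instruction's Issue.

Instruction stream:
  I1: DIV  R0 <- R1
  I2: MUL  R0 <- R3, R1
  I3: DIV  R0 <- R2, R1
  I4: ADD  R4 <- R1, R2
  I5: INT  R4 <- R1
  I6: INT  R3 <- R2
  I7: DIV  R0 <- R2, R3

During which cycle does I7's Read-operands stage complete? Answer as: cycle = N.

cycle 1: I1→DIV
cycle 2: I1 RO
cycle 10: I1 EX
cycle 11: I1 WR R0
cycle 12: I2→MUL
cycle 13: I2 RO
cycle 17: I2 EX
cycle 18: I2 WR R0
cycle 19: I3→DIV
cycle 20: I3 RO · I4→ADD
cycle 21: I4 RO
cycle 23: I4 EX
cycle 24: I4 WR R4
cycle 25: I5→INT
cycle 26: I5 RO
cycle 27: I5 EX
cycle 28: I3 EX · I5 WR R4
cycle 29: I3 WR R0 · I6→INT
cycle 30: I6 RO · I7→DIV
cycle 31: I6 EX
cycle 32: I6 WR R3
cycle 33: I7 RO
cycle 41: I7 EX
cycle 42: I7 WR R0

cycle = 33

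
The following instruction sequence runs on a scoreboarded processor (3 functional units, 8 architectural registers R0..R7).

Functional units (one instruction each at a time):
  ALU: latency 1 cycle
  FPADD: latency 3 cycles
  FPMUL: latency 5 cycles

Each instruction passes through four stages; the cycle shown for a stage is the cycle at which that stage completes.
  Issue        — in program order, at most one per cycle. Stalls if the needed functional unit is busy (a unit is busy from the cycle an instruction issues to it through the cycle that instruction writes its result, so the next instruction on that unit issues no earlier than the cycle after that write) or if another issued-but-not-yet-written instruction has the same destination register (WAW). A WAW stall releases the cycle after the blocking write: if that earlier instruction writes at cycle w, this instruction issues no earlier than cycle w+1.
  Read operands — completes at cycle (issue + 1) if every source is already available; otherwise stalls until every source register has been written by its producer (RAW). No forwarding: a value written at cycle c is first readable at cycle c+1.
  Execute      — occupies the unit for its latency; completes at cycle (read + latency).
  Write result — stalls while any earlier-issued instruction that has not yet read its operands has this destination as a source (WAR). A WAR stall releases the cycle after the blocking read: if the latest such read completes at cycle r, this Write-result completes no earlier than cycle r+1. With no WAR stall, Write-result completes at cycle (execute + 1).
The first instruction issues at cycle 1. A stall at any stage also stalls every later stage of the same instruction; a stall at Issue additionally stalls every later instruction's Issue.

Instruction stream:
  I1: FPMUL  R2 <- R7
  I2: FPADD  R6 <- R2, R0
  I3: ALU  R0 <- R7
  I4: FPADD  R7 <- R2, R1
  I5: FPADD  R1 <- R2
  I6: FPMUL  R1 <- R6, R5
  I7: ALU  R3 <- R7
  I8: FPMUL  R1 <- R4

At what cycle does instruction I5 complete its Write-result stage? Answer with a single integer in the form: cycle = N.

cycle = 25

cycle 1: issue I1 (FPMUL)
cycle 2: I1 read-ops; issue I2 (FPADD)
cycle 3: issue I3 (ALU)
cycle 4: I3 read-ops
cycle 5: I3 finished on ALU
cycle 7: I1 finished on FPMUL
cycle 8: I1→R2
cycle 9: I2 read-ops
cycle 10: I3→R0
cycle 12: I2 finished on FPADD
cycle 13: I2→R6
cycle 14: issue I4 (FPADD)
cycle 15: I4 read-ops
cycle 18: I4 finished on FPADD
cycle 19: I4→R7
cycle 20: issue I5 (FPADD)
cycle 21: I5 read-ops
cycle 24: I5 finished on FPADD
cycle 25: I5→R1
cycle 26: issue I6 (FPMUL)
cycle 27: I6 read-ops; issue I7 (ALU)
cycle 28: I7 read-ops
cycle 29: I7 finished on ALU
cycle 30: I7→R3
cycle 32: I6 finished on FPMUL
cycle 33: I6→R1
cycle 34: issue I8 (FPMUL)
cycle 35: I8 read-ops
cycle 40: I8 finished on FPMUL
cycle 41: I8→R1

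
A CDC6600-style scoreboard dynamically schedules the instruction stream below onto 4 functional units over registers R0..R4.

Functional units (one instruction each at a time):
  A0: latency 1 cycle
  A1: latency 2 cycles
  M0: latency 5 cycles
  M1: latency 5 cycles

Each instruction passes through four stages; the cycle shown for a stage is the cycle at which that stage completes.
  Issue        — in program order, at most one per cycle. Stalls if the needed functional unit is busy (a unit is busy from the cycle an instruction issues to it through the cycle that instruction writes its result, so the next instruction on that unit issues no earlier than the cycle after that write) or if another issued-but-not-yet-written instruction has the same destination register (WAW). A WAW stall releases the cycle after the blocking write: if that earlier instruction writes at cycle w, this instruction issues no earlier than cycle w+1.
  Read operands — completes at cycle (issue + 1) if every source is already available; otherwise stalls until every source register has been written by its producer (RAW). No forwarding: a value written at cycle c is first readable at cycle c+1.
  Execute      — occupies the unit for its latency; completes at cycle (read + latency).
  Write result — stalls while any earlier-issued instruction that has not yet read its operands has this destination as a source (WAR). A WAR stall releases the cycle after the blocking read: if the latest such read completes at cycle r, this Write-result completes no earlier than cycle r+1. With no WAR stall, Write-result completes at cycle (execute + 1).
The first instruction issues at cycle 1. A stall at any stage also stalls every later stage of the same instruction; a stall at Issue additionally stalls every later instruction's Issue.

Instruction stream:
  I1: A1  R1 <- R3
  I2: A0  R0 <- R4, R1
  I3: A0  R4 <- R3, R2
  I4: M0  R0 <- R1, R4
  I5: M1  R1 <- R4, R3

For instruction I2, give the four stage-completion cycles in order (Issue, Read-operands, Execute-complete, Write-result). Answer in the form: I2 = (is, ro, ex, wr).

I2 = (2, 6, 7, 8)

  I1 | 1 | 2 | 4 | 5
  I2 | 2 | 6 | 7 | 8   RAW R1: wait I1 write@5
  I3 | 9 | 10 | 11 | 12   struct: A0 busy until I2 writes@8
  I4 | 10 | 13 | 18 | 19   RAW R4: wait I3 write@12
  I5 | 11 | 13 | 18 | 19   RAW R4: wait I3 write@12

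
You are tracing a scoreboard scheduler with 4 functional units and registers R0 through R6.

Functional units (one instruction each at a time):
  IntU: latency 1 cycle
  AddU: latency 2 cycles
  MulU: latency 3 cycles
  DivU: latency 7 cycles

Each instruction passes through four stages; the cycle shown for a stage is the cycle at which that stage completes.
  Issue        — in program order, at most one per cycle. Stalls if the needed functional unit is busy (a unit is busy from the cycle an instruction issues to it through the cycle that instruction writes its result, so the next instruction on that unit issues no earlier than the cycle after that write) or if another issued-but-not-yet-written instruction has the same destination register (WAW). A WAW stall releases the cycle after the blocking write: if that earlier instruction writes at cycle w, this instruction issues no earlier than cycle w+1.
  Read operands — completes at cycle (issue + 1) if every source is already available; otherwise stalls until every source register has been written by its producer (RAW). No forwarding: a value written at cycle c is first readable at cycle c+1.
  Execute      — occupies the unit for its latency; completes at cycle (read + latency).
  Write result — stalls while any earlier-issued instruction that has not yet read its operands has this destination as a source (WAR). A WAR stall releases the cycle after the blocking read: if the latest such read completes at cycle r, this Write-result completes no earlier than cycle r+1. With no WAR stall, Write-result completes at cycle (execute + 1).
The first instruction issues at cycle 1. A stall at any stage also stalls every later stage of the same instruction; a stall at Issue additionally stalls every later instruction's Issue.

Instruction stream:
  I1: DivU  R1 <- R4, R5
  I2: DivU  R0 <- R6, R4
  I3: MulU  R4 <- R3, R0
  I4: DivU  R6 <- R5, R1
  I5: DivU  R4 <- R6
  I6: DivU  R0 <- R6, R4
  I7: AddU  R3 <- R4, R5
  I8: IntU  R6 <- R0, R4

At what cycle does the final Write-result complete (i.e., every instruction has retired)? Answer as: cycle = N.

cycle = 53

c1: I1→DivU
c2: I1 RO
c9: I1 EX
c10: I1 WR R1
c11: I2→DivU
c12: I2 RO · I3→MulU
c19: I2 EX
c20: I2 WR R0
c21: I3 RO · I4→DivU
c22: I4 RO
c24: I3 EX
c25: I3 WR R4
c29: I4 EX
c30: I4 WR R6
c31: I5→DivU
c32: I5 RO
c39: I5 EX
c40: I5 WR R4
c41: I6→DivU
c42: I6 RO · I7→AddU
c43: I7 RO · I8→IntU
c45: I7 EX
c46: I7 WR R3
c49: I6 EX
c50: I6 WR R0
c51: I8 RO
c52: I8 EX
c53: I8 WR R6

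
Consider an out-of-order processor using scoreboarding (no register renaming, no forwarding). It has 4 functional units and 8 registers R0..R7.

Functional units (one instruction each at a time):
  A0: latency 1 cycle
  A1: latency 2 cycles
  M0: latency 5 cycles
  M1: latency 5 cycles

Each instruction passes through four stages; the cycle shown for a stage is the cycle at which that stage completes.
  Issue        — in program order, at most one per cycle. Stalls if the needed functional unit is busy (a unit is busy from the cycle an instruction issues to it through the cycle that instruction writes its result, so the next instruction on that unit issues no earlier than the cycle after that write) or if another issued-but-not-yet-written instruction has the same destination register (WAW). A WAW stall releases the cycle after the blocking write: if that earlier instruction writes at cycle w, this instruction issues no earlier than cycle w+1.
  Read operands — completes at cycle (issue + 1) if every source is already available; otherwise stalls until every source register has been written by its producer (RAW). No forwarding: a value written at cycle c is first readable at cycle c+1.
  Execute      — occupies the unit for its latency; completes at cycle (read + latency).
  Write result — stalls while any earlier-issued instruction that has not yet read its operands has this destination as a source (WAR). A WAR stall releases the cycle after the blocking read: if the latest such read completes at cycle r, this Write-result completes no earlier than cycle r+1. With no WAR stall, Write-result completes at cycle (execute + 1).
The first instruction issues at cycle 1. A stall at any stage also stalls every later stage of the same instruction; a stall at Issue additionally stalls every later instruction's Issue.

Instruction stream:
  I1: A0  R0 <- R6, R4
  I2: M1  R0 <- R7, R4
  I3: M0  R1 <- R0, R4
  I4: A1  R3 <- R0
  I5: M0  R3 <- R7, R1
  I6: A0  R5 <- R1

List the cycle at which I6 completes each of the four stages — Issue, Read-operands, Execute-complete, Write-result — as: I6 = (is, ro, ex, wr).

I6 = (21, 22, 23, 24)

[1] I1→A0
[2] I1 RO
[3] I1 EX
[4] I1 WR R0
[5] I2→M1
[6] I2 RO; I3→M0
[7] I4→A1
[11] I2 EX
[12] I2 WR R0
[13] I3 RO; I4 RO
[15] I4 EX
[16] I4 WR R3
[18] I3 EX
[19] I3 WR R1
[20] I5→M0
[21] I5 RO; I6→A0
[22] I6 RO
[23] I6 EX
[24] I6 WR R5
[26] I5 EX
[27] I5 WR R3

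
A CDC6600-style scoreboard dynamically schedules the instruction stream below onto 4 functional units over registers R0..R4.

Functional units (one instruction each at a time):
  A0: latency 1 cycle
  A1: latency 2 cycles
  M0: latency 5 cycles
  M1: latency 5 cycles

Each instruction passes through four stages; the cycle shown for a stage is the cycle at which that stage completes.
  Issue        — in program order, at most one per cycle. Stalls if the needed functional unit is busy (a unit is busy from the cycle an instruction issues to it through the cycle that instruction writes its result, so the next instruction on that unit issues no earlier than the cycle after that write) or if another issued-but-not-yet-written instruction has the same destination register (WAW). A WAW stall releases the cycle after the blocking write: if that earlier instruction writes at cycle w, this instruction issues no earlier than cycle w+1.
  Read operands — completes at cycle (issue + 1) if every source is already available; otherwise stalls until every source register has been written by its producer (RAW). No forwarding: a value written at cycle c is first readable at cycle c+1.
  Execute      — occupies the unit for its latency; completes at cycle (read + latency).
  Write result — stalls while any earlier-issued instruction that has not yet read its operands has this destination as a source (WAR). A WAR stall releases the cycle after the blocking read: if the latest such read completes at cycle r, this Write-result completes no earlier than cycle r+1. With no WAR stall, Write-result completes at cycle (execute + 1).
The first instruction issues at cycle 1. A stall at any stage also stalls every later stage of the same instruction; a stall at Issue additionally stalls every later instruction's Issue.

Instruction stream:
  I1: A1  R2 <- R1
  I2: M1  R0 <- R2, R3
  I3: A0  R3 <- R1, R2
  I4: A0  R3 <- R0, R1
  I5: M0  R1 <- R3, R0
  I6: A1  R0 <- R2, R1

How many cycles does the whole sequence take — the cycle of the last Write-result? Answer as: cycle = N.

cycle = 26

I1 -> (1, 2, 4, 5)
I2 -> (2, 6, 11, 12)  // RAW R2: wait I1 write@5
I3 -> (3, 6, 7, 8)  // RAW R2: wait I1 write@5
I4 -> (9, 13, 14, 15)  // struct: A0 busy until I3 writes@8, RAW R0: wait I2 write@12
I5 -> (10, 16, 21, 22)  // RAW R3: wait I4 write@15
I6 -> (13, 23, 25, 26)  // WAW R0: wait I2 write@12, RAW R1: wait I5 write@22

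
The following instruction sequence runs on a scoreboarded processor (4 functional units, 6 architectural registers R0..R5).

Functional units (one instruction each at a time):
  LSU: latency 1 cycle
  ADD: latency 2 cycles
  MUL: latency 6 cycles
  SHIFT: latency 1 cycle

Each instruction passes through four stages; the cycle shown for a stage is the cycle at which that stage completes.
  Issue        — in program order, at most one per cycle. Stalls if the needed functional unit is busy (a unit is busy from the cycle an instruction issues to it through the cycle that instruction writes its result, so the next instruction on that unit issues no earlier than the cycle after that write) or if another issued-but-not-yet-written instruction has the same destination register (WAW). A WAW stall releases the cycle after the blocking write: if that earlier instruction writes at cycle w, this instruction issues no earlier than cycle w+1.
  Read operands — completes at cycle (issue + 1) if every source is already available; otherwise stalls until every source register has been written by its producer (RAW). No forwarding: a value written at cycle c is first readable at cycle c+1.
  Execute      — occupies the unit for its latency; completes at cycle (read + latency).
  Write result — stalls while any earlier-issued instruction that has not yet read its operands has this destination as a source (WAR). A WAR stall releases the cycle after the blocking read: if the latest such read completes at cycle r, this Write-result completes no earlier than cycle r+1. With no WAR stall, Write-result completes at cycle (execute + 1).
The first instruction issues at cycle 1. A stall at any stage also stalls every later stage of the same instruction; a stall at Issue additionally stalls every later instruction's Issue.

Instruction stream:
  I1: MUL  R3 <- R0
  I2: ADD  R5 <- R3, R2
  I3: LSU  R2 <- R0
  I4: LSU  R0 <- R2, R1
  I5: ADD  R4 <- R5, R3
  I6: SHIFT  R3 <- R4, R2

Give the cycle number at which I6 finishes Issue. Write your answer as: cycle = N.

t=1  I1→MUL
t=2  I1 RO; I2→ADD
t=3  I3→LSU
t=4  I3 RO
t=5  I3 EX
t=8  I1 EX
t=9  I1 WR R3
t=10  I2 RO
t=11  I3 WR R2
t=12  I2 EX; I4→LSU
t=13  I2 WR R5; I4 RO
t=14  I4 EX; I5→ADD
t=15  I4 WR R0; I5 RO; I6→SHIFT
t=17  I5 EX
t=18  I5 WR R4
t=19  I6 RO
t=20  I6 EX
t=21  I6 WR R3

cycle = 15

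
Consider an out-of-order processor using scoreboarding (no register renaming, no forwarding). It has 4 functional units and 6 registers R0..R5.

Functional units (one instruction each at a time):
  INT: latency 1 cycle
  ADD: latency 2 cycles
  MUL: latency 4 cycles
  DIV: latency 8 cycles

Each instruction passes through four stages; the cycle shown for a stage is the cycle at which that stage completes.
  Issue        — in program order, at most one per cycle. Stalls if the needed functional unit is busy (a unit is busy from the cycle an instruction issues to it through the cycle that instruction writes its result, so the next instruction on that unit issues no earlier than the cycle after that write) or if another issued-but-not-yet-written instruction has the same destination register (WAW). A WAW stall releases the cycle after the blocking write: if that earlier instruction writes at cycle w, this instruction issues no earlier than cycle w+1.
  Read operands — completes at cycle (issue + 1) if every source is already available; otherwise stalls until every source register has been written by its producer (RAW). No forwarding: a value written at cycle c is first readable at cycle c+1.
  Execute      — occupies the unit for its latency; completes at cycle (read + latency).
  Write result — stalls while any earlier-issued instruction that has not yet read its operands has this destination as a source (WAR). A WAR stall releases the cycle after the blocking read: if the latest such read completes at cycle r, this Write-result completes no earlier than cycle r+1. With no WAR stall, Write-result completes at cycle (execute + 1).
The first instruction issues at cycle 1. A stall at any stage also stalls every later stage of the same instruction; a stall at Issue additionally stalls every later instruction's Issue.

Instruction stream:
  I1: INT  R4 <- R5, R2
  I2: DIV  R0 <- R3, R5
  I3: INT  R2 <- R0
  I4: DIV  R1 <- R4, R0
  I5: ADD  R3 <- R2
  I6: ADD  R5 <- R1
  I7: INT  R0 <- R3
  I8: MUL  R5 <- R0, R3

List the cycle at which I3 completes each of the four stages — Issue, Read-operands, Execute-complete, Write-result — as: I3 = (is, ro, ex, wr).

I3 = (5, 13, 14, 15)

1) issue 1, read 2, done 3, write 4
2) issue 2, read 3, done 11, write 12
3) issue 5, read 13, done 14, write 15  <struct: INT busy until I1 writes@4 / RAW R0: wait I2 write@12>
4) issue 13, read 14, done 22, write 23  <struct: DIV busy until I2 writes@12>
5) issue 14, read 16, done 18, write 19  <RAW R2: wait I3 write@15>
6) issue 20, read 24, done 26, write 27  <struct: ADD busy until I5 writes@19 / RAW R1: wait I4 write@23>
7) issue 21, read 22, done 23, write 24
8) issue 28, read 29, done 33, write 34  <WAW R5: wait I6 write@27>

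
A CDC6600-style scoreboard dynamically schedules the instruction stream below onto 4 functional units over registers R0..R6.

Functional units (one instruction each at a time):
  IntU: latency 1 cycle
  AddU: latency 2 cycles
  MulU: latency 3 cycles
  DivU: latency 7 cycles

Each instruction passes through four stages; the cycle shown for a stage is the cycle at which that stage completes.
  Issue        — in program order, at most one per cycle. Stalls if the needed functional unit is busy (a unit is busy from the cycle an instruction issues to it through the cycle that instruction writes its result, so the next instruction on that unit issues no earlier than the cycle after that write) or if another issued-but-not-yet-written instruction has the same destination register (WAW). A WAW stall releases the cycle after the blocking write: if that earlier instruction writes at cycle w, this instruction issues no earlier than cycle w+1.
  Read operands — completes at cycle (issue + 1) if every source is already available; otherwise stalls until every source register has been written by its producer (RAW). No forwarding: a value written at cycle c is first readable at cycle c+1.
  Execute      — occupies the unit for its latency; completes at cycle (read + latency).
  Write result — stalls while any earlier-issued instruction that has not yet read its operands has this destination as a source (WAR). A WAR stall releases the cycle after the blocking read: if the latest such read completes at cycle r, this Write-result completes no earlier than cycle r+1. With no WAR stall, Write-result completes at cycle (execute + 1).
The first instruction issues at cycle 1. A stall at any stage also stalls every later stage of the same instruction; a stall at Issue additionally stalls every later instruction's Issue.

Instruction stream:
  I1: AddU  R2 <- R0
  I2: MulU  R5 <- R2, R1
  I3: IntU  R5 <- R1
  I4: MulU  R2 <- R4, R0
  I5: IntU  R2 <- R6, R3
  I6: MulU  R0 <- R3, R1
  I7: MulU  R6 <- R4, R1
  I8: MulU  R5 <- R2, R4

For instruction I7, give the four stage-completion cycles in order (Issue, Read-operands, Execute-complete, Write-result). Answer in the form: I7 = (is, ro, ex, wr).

I7 = (25, 26, 29, 30)

cycle 1: I1 issues→AddU
cycle 2: I1 reads | I2 issues→MulU
cycle 4: I1 exec-done
cycle 5: I1 writes R2
cycle 6: I2 reads
cycle 9: I2 exec-done
cycle 10: I2 writes R5
cycle 11: I3 issues→IntU
cycle 12: I3 reads | I4 issues→MulU
cycle 13: I3 exec-done | I4 reads
cycle 14: I3 writes R5
cycle 16: I4 exec-done
cycle 17: I4 writes R2
cycle 18: I5 issues→IntU
cycle 19: I5 reads | I6 issues→MulU
cycle 20: I5 exec-done | I6 reads
cycle 21: I5 writes R2
cycle 23: I6 exec-done
cycle 24: I6 writes R0
cycle 25: I7 issues→MulU
cycle 26: I7 reads
cycle 29: I7 exec-done
cycle 30: I7 writes R6
cycle 31: I8 issues→MulU
cycle 32: I8 reads
cycle 35: I8 exec-done
cycle 36: I8 writes R5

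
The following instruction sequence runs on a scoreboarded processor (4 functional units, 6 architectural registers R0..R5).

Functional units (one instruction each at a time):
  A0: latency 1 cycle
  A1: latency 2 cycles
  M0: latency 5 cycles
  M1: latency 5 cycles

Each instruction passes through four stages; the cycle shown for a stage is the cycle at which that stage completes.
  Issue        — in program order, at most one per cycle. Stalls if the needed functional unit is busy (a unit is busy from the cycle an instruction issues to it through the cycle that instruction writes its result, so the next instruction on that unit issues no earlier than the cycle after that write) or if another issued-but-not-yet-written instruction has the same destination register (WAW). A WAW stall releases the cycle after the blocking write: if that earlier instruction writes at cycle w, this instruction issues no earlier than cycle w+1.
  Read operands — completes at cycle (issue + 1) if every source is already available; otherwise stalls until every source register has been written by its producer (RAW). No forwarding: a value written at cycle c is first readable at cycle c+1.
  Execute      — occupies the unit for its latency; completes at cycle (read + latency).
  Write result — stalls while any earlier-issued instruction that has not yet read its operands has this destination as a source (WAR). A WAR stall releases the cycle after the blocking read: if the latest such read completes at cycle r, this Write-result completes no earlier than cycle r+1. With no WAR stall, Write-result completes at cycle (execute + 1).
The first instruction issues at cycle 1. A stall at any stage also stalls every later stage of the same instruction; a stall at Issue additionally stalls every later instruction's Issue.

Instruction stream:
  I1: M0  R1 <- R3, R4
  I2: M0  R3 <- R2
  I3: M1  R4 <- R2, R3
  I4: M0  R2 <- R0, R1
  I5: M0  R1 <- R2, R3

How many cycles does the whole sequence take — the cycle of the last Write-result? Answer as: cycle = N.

[I1] 1/2/7/8
[I2] 9/10/15/16  (struct: M0 busy until I1 writes@8)
[I3] 10/17/22/23  (RAW R3: wait I2 write@16)
[I4] 17/18/23/24  (struct: M0 busy until I2 writes@16)
[I5] 25/26/31/32  (struct: M0 busy until I4 writes@24)

cycle = 32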